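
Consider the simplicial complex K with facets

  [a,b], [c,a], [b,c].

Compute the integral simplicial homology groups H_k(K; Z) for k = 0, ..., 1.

Order the vertices as a < b < c. Listing each simplex with vertices in this order, K has dimension 1 with simplices:

  0-simplices (3): a, b, c
  1-simplices (3): ab, ac, bc

giving chain groups C_0 ≅ Z^3, C_1 ≅ Z^3.

∂_1: C_1 → C_0 maps an edge to its endpoints' difference, ∂[p,q] = q − p.
The 3×3 boundary matrix has rank 2 and Smith normal form diag(1,1).

From H_k ≅ ker(∂_k) / im(∂_{k+1}) we obtain:

  H_0: rank C_0 − rank ∂_1 = 3 − 2 = 1, and the invariant factors of ∂_1 are all 1, so H_0 ≅ Z.
  H_1: rank ker ∂_1 − rank ∂_2 = (3 − 2) − 0 = 1, and there is no ∂_2, so H_1 ≅ Z.

(K is a triangulation of the circle S^1.)

H_0 = Z,  H_1 = Z.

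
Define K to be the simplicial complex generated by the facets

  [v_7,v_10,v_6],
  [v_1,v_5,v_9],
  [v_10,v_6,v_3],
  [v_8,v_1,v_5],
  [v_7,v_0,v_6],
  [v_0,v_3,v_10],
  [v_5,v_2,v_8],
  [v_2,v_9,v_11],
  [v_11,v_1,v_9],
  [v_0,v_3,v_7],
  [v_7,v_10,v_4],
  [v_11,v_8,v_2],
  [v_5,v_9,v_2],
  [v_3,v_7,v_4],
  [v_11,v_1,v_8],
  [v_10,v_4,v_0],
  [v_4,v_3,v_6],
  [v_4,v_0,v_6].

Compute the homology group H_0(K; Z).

Take the total order v_0 < v_1 < v_2 < v_3 < v_4 < v_5 < v_6 < v_7 < v_8 < v_9 < v_10 < v_11 on the vertex set. Then K (dimension 2) consists of the simplices:

  0-simplices (12): [v_0], [v_1], [v_2], [v_3], [v_4], [v_5], [v_6], [v_7], [v_8], [v_9], [v_10], [v_11]
  1-simplices (27): (27 of them)
  2-simplices (18): (18 of them)

giving chain groups C_0 ≅ Z^12, C_1 ≅ Z^27, C_2 ≅ Z^18.

∂_1: C_1 → C_0 is given by ∂[p,q] = [q] − [p]. For instance
  ∂[v_6,v_10] = [v_10] − [v_6].
The resulting 12×27 matrix has rank 10, and its Smith normal form has invariant factors (1,1,1,1,1,1,1,1,1,1).

The boundary map ∂_2: C_2 → C_1 sends each 2-simplex [p,q,r] to [q,r] − [p,r] + [p,q]. For instance
  ∂[v_3,v_4,v_7] = [v_4,v_7] − [v_3,v_7] + [v_3,v_4],
  ∂[v_2,v_5,v_8] = [v_5,v_8] − [v_2,v_8] + [v_2,v_5].
The 27×18 boundary matrix has rank 17 and Smith normal form diag(1,1,1,1,1,1,1,1,1,1,1,1,1,1,1,1,2).

Now H_k = ker ∂_k / im ∂_{k+1}, so:

  H_0: rank C_0 − rank ∂_1 = 12 − 10 = 2, and the invariant factors of ∂_1 are all 1, so H_0 ≅ Z^2.

(K is a triangulation of the disjoint union of the 2-sphere S^2 and the real projective plane RP^2.)

H_0 = Z^2.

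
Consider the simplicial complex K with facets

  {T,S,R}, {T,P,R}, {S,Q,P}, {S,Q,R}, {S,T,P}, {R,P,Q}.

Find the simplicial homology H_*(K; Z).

H_0 = Z,  H_1 = 0,  H_2 = Z.

Take the total order P < Q < R < S < T on the vertex set. Then K (dimension 2) consists of the simplices:

  0-simplices (5): P, Q, R, S, T
  1-simplices (9): PQ, PR, PS, PT, QR, QS, RS, RT, ST
  2-simplices (6): PQR, PQS, PRT, PST, QRS, RST

Hence C_0 ≅ Z^5, C_1 ≅ Z^9, C_2 ≅ Z^6.

The boundary map ∂_1: C_1 → C_0 maps an edge to its endpoints' difference, ∂[p,q] = q − p. For instance
  ∂PS = S − P.
As a 5×9 matrix over Z this has rank 4, with invariant factors (1,1,1,1).

Boundary ∂_2: C_2 → C_1 sends each 2-simplex [p,q,r] to [q,r] − [p,r] + [p,q]. For instance
  ∂PST = ST − PT + PS,
  ∂PRT = RT − PT + PR.
The 9×6 boundary matrix has rank 5 and Smith normal form diag(1,1,1,1,1).

From H_k ≅ ker(∂_k) / im(∂_{k+1}) we obtain:

  H_0: rank C_0 − rank ∂_1 = 5 − 4 = 1, and the invariant factors of ∂_1 are all 1, so H_0 ≅ Z.
  H_1: rank ker ∂_1 − rank ∂_2 = (9 − 4) − 5 = 0, and the invariant factors of ∂_2 are all 1, so H_1 ≅ 0.
  H_2: rank ker ∂_2 − rank ∂_3 = (6 − 5) − 0 = 1, and there is no ∂_3, so H_2 ≅ Z.

As a check, the Euler characteristic is 5 − 9 + 6 = 2, which agrees with 1 − 0 + 1 = 2.
(K is a triangulation of the 2-sphere S^2.)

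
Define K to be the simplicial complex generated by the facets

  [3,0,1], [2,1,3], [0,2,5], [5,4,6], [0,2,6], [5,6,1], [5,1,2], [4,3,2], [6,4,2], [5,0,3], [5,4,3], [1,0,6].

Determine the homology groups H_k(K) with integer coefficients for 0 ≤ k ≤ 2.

We work with the vertex ordering 0 < 1 < 2 < 3 < 4 < 5 < 6. The simplices of K, each written with vertices in increasing order, are:

  0-simplices (7): [0], [1], [2], [3], [4], [5], [6]
  1-simplices (18): [0,1], [0,2], [0,3], [0,5], [0,6], [1,2], [1,3], [1,5], [1,6], [2,3], [2,4], [2,5], [2,6], [3,4], [3,5], [4,5], [4,6], [5,6]
  2-simplices (12): [0,1,3], [0,1,6], [0,2,5], [0,2,6], [0,3,5], [1,2,3], [1,2,5], [1,5,6], [2,3,4], [2,4,6], [3,4,5], [4,5,6]

Hence C_0 ≅ Z^7, C_1 ≅ Z^18, C_2 ≅ Z^12.

The boundary map ∂_1: C_1 → C_0 is given by ∂[p,q] = [q] − [p].
The resulting 7×18 matrix has rank 6, and its Smith normal form has invariant factors (1,1,1,1,1,1).

Boundary ∂_2: C_2 → C_1 maps a triangle to the signed sum of its edges. For instance
  ∂[1,5,6] = [5,6] − [1,6] + [1,5],
  ∂[3,4,5] = [4,5] − [3,5] + [3,4].
The resulting 18×12 matrix has rank 12, and its Smith normal form has invariant factors (1,1,1,1,1,1,1,1,1,1,1,2).

Computing H_k = (kernel of ∂_k) / (image of ∂_{k+1}):

  H_0: rank C_0 − rank ∂_1 = 7 − 6 = 1, and the invariant factors of ∂_1 are all 1, so H_0 = Z.
  H_1: rank ker ∂_1 − rank ∂_2 = (18 − 6) − 12 = 0, and ∂_2 has invariant factor 2 > 1, so H_1 = Z/2.
  H_2: rank ker ∂_2 − rank ∂_3 = (12 − 12) − 0 = 0, and there is no ∂_3, so H_2 = 0.

As a check, the Euler characteristic is 7 − 18 + 12 = 1, which agrees with 1 − 0 + 0 = 1.
(K is a triangulation of the real projective plane RP^2.)

H_0 ≅ Z,  H_1 ≅ Z/2,  H_2 = 0.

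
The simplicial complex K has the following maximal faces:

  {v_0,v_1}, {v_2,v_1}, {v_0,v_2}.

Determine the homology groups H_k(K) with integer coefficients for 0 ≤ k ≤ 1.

H_0 ≅ Z,  H_1 ≅ Z.

Take the total order v_0 < v_1 < v_2 on the vertex set. Then K (dimension 1) consists of the simplices:

  0-simplices (3): [v_0], [v_1], [v_2]
  1-simplices (3): [v_0,v_1], [v_0,v_2], [v_1,v_2]

Hence C_0 ≅ Z^3, C_1 ≅ Z^3.

The boundary map ∂_1: C_1 → C_0 sends each edge [p,q] (with p < q) to q − p. For instance
  ∂[v_0,v_2] = [v_2] − [v_0].
As a 3×3 matrix over Z this has rank 2, with invariant factors (1,1).

From H_k ≅ ker(∂_k) / im(∂_{k+1}) we obtain:

  H_0: rank C_0 − rank ∂_1 = 3 − 2 = 1, and the invariant factors of ∂_1 are all 1, so H_0 = Z.
  H_1: rank ker ∂_1 − rank ∂_2 = (3 − 2) − 0 = 1, and there is no ∂_2, so H_1 = Z.

(K is a triangulation of the circle S^1.)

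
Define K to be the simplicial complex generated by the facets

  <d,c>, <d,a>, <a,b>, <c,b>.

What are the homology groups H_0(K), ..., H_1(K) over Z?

Take the total order a < b < c < d on the vertex set. Then K (dimension 1) consists of the simplices:

  0-simplices (4): a, b, c, d
  1-simplices (4): ab, ad, bc, cd

giving chain groups C_0 ≅ Z^4, C_1 ≅ Z^4.

∂_1: C_1 → C_0 is given by ∂[p,q] = [q] − [p]. For instance
  ∂ad = d − a.
This gives a 4×4 integer matrix of rank 3; reducing to Smith normal form yields diagonal entries (1,1,1).

Computing H_k = (kernel of ∂_k) / (image of ∂_{k+1}):

  H_0: rank C_0 − rank ∂_1 = 4 − 3 = 1, and the invariant factors of ∂_1 are all 1, so H_0 ≅ Z.
  H_1: rank ker ∂_1 − rank ∂_2 = (4 − 3) − 0 = 1, and there is no ∂_2, so H_1 ≅ Z.

As a check, the Euler characteristic is 4 − 4 = 0, which agrees with 1 − 1 = 0.

H_0 = Z,  H_1 = Z.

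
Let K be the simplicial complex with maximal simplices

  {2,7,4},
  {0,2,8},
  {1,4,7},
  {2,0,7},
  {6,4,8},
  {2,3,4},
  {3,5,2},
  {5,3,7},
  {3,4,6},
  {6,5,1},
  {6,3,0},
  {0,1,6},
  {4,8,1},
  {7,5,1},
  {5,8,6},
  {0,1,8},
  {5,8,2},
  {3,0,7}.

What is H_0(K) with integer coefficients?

Order the vertices as 0 < 1 < 2 < 3 < 4 < 5 < 6 < 7 < 8. Listing each simplex with vertices in this order, K has dimension 2 with simplices:

  0-simplices (9): [0], [1], [2], [3], [4], [5], [6], [7], [8]
  1-simplices (27): (27 of them)
  2-simplices (18): [0,1,6], [0,1,8], [0,2,7], [0,2,8], [0,3,6], [0,3,7], [1,4,7], [1,4,8], [1,5,6], [1,5,7], [2,3,4], [2,3,5], [2,4,7], [2,5,8], [3,4,6], [3,5,7], [4,6,8], [5,6,8]

giving chain groups C_0 ≅ Z^9, C_1 ≅ Z^27, C_2 ≅ Z^18.

∂_1: C_1 → C_0 maps an edge to its endpoints' difference, ∂[p,q] = q − p. For instance
  ∂[1,5] = [5] − [1].
The resulting 9×27 matrix has rank 8, and its Smith normal form has invariant factors (1,1,1,1,1,1,1,1).

Boundary ∂_2: C_2 → C_1 acts by ∂[p,q,r] = [q,r] − [p,r] + [p,q]. For instance
  ∂[1,4,7] = [4,7] − [1,7] + [1,4],
  ∂[2,3,4] = [3,4] − [2,4] + [2,3].
The 27×18 boundary matrix has rank 18 and Smith normal form diag(1,1,1,1,1,1,1,1,1,1,1,1,1,1,1,1,1,2).

From H_k ≅ ker(∂_k) / im(∂_{k+1}) we obtain:

  H_0: rank C_0 − rank ∂_1 = 9 − 8 = 1, and the invariant factors of ∂_1 are all 1, so H_0 = Z.

H_0 ≅ Z.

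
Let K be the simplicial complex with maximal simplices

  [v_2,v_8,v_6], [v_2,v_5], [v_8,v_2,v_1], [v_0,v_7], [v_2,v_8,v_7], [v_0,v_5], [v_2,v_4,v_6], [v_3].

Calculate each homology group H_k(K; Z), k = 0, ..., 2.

Order the vertices as v_0 < v_1 < v_2 < v_3 < v_4 < v_5 < v_6 < v_7 < v_8. Listing each simplex with vertices in this order, K has dimension 2 with simplices:

  0-simplices (9): [v_0], [v_1], [v_2], [v_3], [v_4], [v_5], [v_6], [v_7], [v_8]
  1-simplices (12): [v_0,v_5], [v_0,v_7], [v_1,v_2], [v_1,v_8], [v_2,v_4], [v_2,v_5], [v_2,v_6], [v_2,v_7], [v_2,v_8], [v_4,v_6], [v_6,v_8], [v_7,v_8]
  2-simplices (4): [v_1,v_2,v_8], [v_2,v_4,v_6], [v_2,v_6,v_8], [v_2,v_7,v_8]

Hence C_0 ≅ Z^9, C_1 ≅ Z^12, C_2 ≅ Z^4.

The boundary map ∂_1: C_1 → C_0 sends each edge [p,q] (with p < q) to q − p.
The 9×12 boundary matrix has rank 7 and Smith normal form diag(1,1,1,1,1,1,1).

Boundary ∂_2: C_2 → C_1 sends each 2-simplex [p,q,r] to [q,r] − [p,r] + [p,q]. For instance
  ∂[v_2,v_6,v_8] = [v_6,v_8] − [v_2,v_8] + [v_2,v_6],
  ∂[v_2,v_4,v_6] = [v_4,v_6] − [v_2,v_6] + [v_2,v_4].
As a 12×4 matrix over Z this has rank 4, with invariant factors (1,1,1,1).

Now H_k = ker ∂_k / im ∂_{k+1}, so:

  H_0: rank C_0 − rank ∂_1 = 9 − 7 = 2, and the invariant factors of ∂_1 are all 1, so H_0 ≅ Z^2.
  H_1: rank ker ∂_1 − rank ∂_2 = (12 − 7) − 4 = 1, and the invariant factors of ∂_2 are all 1, so H_1 ≅ Z.
  H_2: rank ker ∂_2 − rank ∂_3 = (4 − 4) − 0 = 0, and there is no ∂_3, so H_2 ≅ 0.

H_0 ≅ Z^2,  H_1 ≅ Z,  H_2 = 0.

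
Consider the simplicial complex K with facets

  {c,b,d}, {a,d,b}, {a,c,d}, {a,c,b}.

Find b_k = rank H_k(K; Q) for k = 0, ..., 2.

Order the vertices as a < b < c < d. Listing each simplex with vertices in this order, K has dimension 2 with simplices:

  0-simplices (4): a, b, c, d
  1-simplices (6): ab, ac, ad, bc, bd, cd
  2-simplices (4): abc, abd, acd, bcd

so the chain groups are C_0 ≅ Z^4, C_1 ≅ Z^6, C_2 ≅ Z^4.

Boundary ∂_1: C_1 → C_0 is given by ∂[p,q] = [q] − [p].
As a 4×6 matrix over Z this has rank 3, with invariant factors (1,1,1).

∂_2: C_2 → C_1 acts by ∂[p,q,r] = [q,r] − [p,r] + [p,q]. For instance
  ∂bcd = cd − bd + bc,
  ∂abc = bc − ac + ab.
This gives a 6×4 integer matrix of rank 3; reducing to Smith normal form yields diagonal entries (1,1,1).

Now H_k = ker ∂_k / im ∂_{k+1}, so:

  H_0: rank C_0 − rank ∂_1 = 4 − 3 = 1, and the invariant factors of ∂_1 are all 1, so H_0 ≅ Z.
  H_1: rank ker ∂_1 − rank ∂_2 = (6 − 3) − 3 = 0, and the invariant factors of ∂_2 are all 1, so H_1 ≅ 0.
  H_2: rank ker ∂_2 − rank ∂_3 = (4 − 3) − 0 = 1, and there is no ∂_3, so H_2 ≅ Z.

Hence the Betti numbers are b_0 = 1, b_1 = 0, b_2 = 1.

b_0 = 1, b_1 = 0, b_2 = 1.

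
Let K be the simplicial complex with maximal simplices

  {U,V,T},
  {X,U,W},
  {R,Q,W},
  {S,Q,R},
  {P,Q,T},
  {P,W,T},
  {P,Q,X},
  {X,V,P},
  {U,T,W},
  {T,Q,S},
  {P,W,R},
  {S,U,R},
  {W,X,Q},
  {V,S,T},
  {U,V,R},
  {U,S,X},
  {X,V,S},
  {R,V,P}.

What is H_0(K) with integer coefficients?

H_0 = Z.

Order the vertices as P < Q < R < S < T < U < V < W < X. Listing each simplex with vertices in this order, K has dimension 2 with simplices:

  0-simplices (9): P, Q, R, S, T, U, V, W, X
  1-simplices (27): PQ, PR, PT, PV, PW, PX, QR, QS, QT, QW, QX, RS, RU, RV, RW, ST, SU, SV, SX, TU, TV, TW, UV, UW, UX, VX, WX
  2-simplices (18): PQT, PQX, PRV, PRW, PTW, PVX, QRS, QRW, QST, QWX, RSU, RUV, STV, SUX, SVX, TUV, TUW, UWX

so the chain groups are C_0 ≅ Z^9, C_1 ≅ Z^27, C_2 ≅ Z^18.

Boundary ∂_1: C_1 → C_0 is given by ∂[p,q] = [q] − [p].
This gives a 9×27 integer matrix of rank 8; reducing to Smith normal form yields diagonal entries (1,1,1,1,1,1,1,1).

∂_2: C_2 → C_1 sends each 2-simplex [p,q,r] to [q,r] − [p,r] + [p,q]. For instance
  ∂TUW = UW − TW + TU,
  ∂SVX = VX − SX + SV.
The 27×18 boundary matrix has rank 18 and Smith normal form diag(1,1,1,1,1,1,1,1,1,1,1,1,1,1,1,1,1,2).

Reading off H_k = ker ∂_k / im ∂_{k+1}:

  H_0: rank C_0 − rank ∂_1 = 9 − 8 = 1, and the invariant factors of ∂_1 are all 1, so H_0 ≅ Z.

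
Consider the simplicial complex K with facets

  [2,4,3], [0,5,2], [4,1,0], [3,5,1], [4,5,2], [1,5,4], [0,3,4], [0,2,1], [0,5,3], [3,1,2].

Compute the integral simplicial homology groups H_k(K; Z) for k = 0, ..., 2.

H_0 = Z,  H_1 = Z/2Z,  H_2 = 0.

We work with the vertex ordering 0 < 1 < 2 < 3 < 4 < 5. The simplices of K, each written with vertices in increasing order, are:

  0-simplices (6): [0], [1], [2], [3], [4], [5]
  1-simplices (15): [0,1], [0,2], [0,3], [0,4], [0,5], [1,2], [1,3], [1,4], [1,5], [2,3], [2,4], [2,5], [3,4], [3,5], [4,5]
  2-simplices (10): [0,1,2], [0,1,4], [0,2,5], [0,3,4], [0,3,5], [1,2,3], [1,3,5], [1,4,5], [2,3,4], [2,4,5]

giving chain groups C_0 ≅ Z^6, C_1 ≅ Z^15, C_2 ≅ Z^10.

∂_1: C_1 → C_0 maps an edge to its endpoints' difference, ∂[p,q] = q − p.
This gives a 6×15 integer matrix of rank 5; reducing to Smith normal form yields diagonal entries (1,1,1,1,1).

Boundary ∂_2: C_2 → C_1 maps a triangle to the signed sum of its edges. For instance
  ∂[0,1,2] = [1,2] − [0,2] + [0,1],
  ∂[1,2,3] = [2,3] − [1,3] + [1,2].
This gives a 15×10 integer matrix of rank 10; reducing to Smith normal form yields diagonal entries (1,1,1,1,1,1,1,1,1,2).

Computing H_k = (kernel of ∂_k) / (image of ∂_{k+1}):

  H_0: rank C_0 − rank ∂_1 = 6 − 5 = 1, and the invariant factors of ∂_1 are all 1, so H_0 ≅ Z.
  H_1: rank ker ∂_1 − rank ∂_2 = (15 − 5) − 10 = 0, and ∂_2 has invariant factor 2 > 1, so H_1 ≅ Z/2Z.
  H_2: rank ker ∂_2 − rank ∂_3 = (10 − 10) − 0 = 0, and there is no ∂_3, so H_2 ≅ 0.

As a check, the Euler characteristic is 6 − 15 + 10 = 1, which agrees with 1 − 0 + 0 = 1.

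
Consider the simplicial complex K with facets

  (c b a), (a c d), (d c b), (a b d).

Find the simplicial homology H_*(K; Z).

Order the vertices as a < b < c < d. Listing each simplex with vertices in this order, K has dimension 2 with simplices:

  0-simplices (4): a, b, c, d
  1-simplices (6): ab, ac, ad, bc, bd, cd
  2-simplices (4): abc, abd, acd, bcd

Hence C_0 ≅ Z^4, C_1 ≅ Z^6, C_2 ≅ Z^4.

Boundary ∂_1: C_1 → C_0 is given by ∂[p,q] = [q] − [p]. For instance
  ∂cd = d − c.
As a 4×6 matrix over Z this has rank 3, with invariant factors (1,1,1).

The boundary map ∂_2: C_2 → C_1 sends each 2-simplex [p,q,r] to [q,r] − [p,r] + [p,q]. For instance
  ∂bcd = cd − bd + bc,
  ∂acd = cd − ad + ac.
This gives a 6×4 integer matrix of rank 3; reducing to Smith normal form yields diagonal entries (1,1,1).

Now H_k = ker ∂_k / im ∂_{k+1}, so:

  H_0: rank C_0 − rank ∂_1 = 4 − 3 = 1, and the invariant factors of ∂_1 are all 1, so H_0 = Z.
  H_1: rank ker ∂_1 − rank ∂_2 = (6 − 3) − 3 = 0, and the invariant factors of ∂_2 are all 1, so H_1 = 0.
  H_2: rank ker ∂_2 − rank ∂_3 = (4 − 3) − 0 = 1, and there is no ∂_3, so H_2 = Z.

H_0 ≅ Z,  H_1 = 0,  H_2 ≅ Z.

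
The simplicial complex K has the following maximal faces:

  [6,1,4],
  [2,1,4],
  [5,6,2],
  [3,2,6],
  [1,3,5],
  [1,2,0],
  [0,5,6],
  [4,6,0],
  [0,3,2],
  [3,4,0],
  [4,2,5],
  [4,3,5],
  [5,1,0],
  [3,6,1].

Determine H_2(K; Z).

H_2 = Z.

Order the vertices as 0 < 1 < 2 < 3 < 4 < 5 < 6. Listing each simplex with vertices in this order, K has dimension 2 with simplices:

  0-simplices (7): [0], [1], [2], [3], [4], [5], [6]
  1-simplices (21): [0,1], [0,2], [0,3], [0,4], [0,5], [0,6], [1,2], [1,3], [1,4], [1,5], [1,6], [2,3], [2,4], [2,5], [2,6], [3,4], [3,5], [3,6], [4,5], [4,6], [5,6]
  2-simplices (14): [0,1,2], [0,1,5], [0,2,3], [0,3,4], [0,4,6], [0,5,6], [1,2,4], [1,3,5], [1,3,6], [1,4,6], [2,3,6], [2,4,5], [2,5,6], [3,4,5]

Hence C_0 ≅ Z^7, C_1 ≅ Z^21, C_2 ≅ Z^14.

The boundary map ∂_1: C_1 → C_0 maps an edge to its endpoints' difference, ∂[p,q] = q − p.
This gives a 7×21 integer matrix of rank 6; reducing to Smith normal form yields diagonal entries (1,1,1,1,1,1).

The boundary map ∂_2: C_2 → C_1 maps a triangle to the signed sum of its edges. For instance
  ∂[0,5,6] = [5,6] − [0,6] + [0,5],
  ∂[1,4,6] = [4,6] − [1,6] + [1,4].
As a 21×14 matrix over Z this has rank 13, with invariant factors (1,1,1,1,1,1,1,1,1,1,1,1,1).

Now H_k = ker ∂_k / im ∂_{k+1}, so:

  H_2: rank ker ∂_2 − rank ∂_3 = (14 − 13) − 0 = 1, and there is no ∂_3, so H_2 ≅ Z.

(K is a triangulation of the torus T^2.)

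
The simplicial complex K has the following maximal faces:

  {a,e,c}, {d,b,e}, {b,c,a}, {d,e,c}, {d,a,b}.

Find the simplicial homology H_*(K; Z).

H_0 = Z,  H_1 = Z,  H_2 = 0.

We work with the vertex ordering a < b < c < d < e. The simplices of K, each written with vertices in increasing order, are:

  0-simplices (5): a, b, c, d, e
  1-simplices (10): ab, ac, ad, ae, bc, bd, be, cd, ce, de
  2-simplices (5): abc, abd, ace, bde, cde

so the chain groups are C_0 ≅ Z^5, C_1 ≅ Z^10, C_2 ≅ Z^5.

The boundary map ∂_1: C_1 → C_0 is given by ∂[p,q] = [q] − [p]. For instance
  ∂ab = b − a.
This gives a 5×10 integer matrix of rank 4; reducing to Smith normal form yields diagonal entries (1,1,1,1).

∂_2: C_2 → C_1 acts by ∂[p,q,r] = [q,r] − [p,r] + [p,q]. For instance
  ∂abd = bd − ad + ab,
  ∂bde = de − be + bd.
As a 10×5 matrix over Z this has rank 5, with invariant factors (1,1,1,1,1).

Reading off H_k = ker ∂_k / im ∂_{k+1}:

  H_0: rank C_0 − rank ∂_1 = 5 − 4 = 1, and the invariant factors of ∂_1 are all 1, so H_0 ≅ Z.
  H_1: rank ker ∂_1 − rank ∂_2 = (10 − 4) − 5 = 1, and the invariant factors of ∂_2 are all 1, so H_1 ≅ Z.
  H_2: rank ker ∂_2 − rank ∂_3 = (5 − 5) − 0 = 0, and there is no ∂_3, so H_2 ≅ 0.

(K is a triangulation of the Möbius band.)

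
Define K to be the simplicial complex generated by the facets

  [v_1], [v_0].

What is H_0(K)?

H_0 = Z^2.

Order the vertices as v_0 < v_1. Listing each simplex with vertices in this order, K has dimension 0 with simplices:

  0-simplices (2): [v_0], [v_1]

Hence C_0 ≅ Z^2.

From H_k ≅ ker(∂_k) / im(∂_{k+1}) we obtain:

  H_0: rank C_0 − rank ∂_1 = 2 − 0 = 2, and there is no ∂_1, so H_0 = Z^2.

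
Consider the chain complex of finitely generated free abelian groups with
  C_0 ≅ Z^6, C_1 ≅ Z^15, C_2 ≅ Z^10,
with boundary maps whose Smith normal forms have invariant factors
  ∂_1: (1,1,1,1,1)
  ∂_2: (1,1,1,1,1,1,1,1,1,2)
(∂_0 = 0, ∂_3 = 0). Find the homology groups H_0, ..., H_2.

H_0 = Z,  H_1 = Z/2,  H_2 = 0.

H_0: b_0 = 6 − 0 − 5 = 1; torsion from ∂_1 factors > 1: none. So H_0 = Z.
H_1: b_1 = 15 − 5 − 10 = 0; torsion from ∂_2 factors > 1: [2]. So H_1 = Z/2.
H_2: b_2 = 10 − 10 − 0 = 0; torsion from ∂_3 factors > 1: none. So H_2 = 0.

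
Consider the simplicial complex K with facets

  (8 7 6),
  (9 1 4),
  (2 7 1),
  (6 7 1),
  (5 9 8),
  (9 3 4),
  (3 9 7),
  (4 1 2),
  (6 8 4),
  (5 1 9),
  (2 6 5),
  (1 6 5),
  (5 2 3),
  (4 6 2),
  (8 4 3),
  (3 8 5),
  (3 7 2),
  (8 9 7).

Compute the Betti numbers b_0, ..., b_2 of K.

b_0 = 1, b_1 = 1, b_2 = 0.

Take the total order 1 < 2 < 3 < 4 < 5 < 6 < 7 < 8 < 9 on the vertex set. Then K (dimension 2) consists of the simplices:

  0-simplices (9): [1], [2], [3], [4], [5], [6], [7], [8], [9]
  1-simplices (27): (27 of them)
  2-simplices (18): [1,2,4], [1,2,7], [1,4,9], [1,5,6], [1,5,9], [1,6,7], [2,3,5], [2,3,7], [2,4,6], [2,5,6], [3,4,8], [3,4,9], [3,5,8], [3,7,9], [4,6,8], [5,8,9], [6,7,8], [7,8,9]

Hence C_0 ≅ Z^9, C_1 ≅ Z^27, C_2 ≅ Z^18.

∂_1: C_1 → C_0 maps an edge to its endpoints' difference, ∂[p,q] = q − p. For instance
  ∂[3,9] = [9] − [3].
The resulting 9×27 matrix has rank 8, and its Smith normal form has invariant factors (1,1,1,1,1,1,1,1).

Boundary ∂_2: C_2 → C_1 sends each 2-simplex [p,q,r] to [q,r] − [p,r] + [p,q]. For instance
  ∂[2,5,6] = [5,6] − [2,6] + [2,5],
  ∂[1,5,9] = [5,9] − [1,9] + [1,5].
The resulting 27×18 matrix has rank 18, and its Smith normal form has invariant factors (1,1,1,1,1,1,1,1,1,1,1,1,1,1,1,1,1,2).

From H_k ≅ ker(∂_k) / im(∂_{k+1}) we obtain:

  H_0: rank C_0 − rank ∂_1 = 9 − 8 = 1, and the invariant factors of ∂_1 are all 1, so H_0 = Z.
  H_1: rank ker ∂_1 − rank ∂_2 = (27 − 8) − 18 = 1, and ∂_2 has invariant factor 2 > 1, so H_1 = Z × Z/2.
  H_2: rank ker ∂_2 − rank ∂_3 = (18 − 18) − 0 = 0, and there is no ∂_3, so H_2 = 0.

Hence the Betti numbers are b_0 = 1, b_1 = 1, b_2 = 0.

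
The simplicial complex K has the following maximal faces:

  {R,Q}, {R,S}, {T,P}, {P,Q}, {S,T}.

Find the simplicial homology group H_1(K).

Fix the vertex order P < Q < R < S < T and write every simplex with vertices in increasing order. Then dim K = 1 and the simplices of K are:

  0-simplices (5): P, Q, R, S, T
  1-simplices (5): PQ, PT, QR, RS, ST

giving chain groups C_0 ≅ Z^5, C_1 ≅ Z^5.

Boundary ∂_1: C_1 → C_0 sends each edge [p,q] (with p < q) to q − p.
The resulting 5×5 matrix has rank 4, and its Smith normal form has invariant factors (1,1,1,1).

Now H_k = ker ∂_k / im ∂_{k+1}, so:

  H_1: rank ker ∂_1 − rank ∂_2 = (5 − 4) − 0 = 1, and there is no ∂_2, so H_1 ≅ Z.

H_1 ≅ Z.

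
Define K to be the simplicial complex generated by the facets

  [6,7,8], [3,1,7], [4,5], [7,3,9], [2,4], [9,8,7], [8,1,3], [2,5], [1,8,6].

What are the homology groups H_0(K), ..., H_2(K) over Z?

Fix the vertex order 1 < 2 < 3 < 4 < 5 < 6 < 7 < 8 < 9 and write every simplex with vertices in increasing order. Then dim K = 2 and the simplices of K are:

  0-simplices (9): [1], [2], [3], [4], [5], [6], [7], [8], [9]
  1-simplices (15): [1,3], [1,6], [1,7], [1,8], [2,4], [2,5], [3,7], [3,8], [3,9], [4,5], [6,7], [6,8], [7,8], [7,9], [8,9]
  2-simplices (6): [1,3,7], [1,3,8], [1,6,8], [3,7,9], [6,7,8], [7,8,9]

Hence C_0 ≅ Z^9, C_1 ≅ Z^15, C_2 ≅ Z^6.

The boundary map ∂_1: C_1 → C_0 maps an edge to its endpoints' difference, ∂[p,q] = q − p.
The 9×15 boundary matrix has rank 7 and Smith normal form diag(1,1,1,1,1,1,1).

∂_2: C_2 → C_1 sends each 2-simplex [p,q,r] to [q,r] − [p,r] + [p,q]. For instance
  ∂[3,7,9] = [7,9] − [3,9] + [3,7],
  ∂[1,3,8] = [3,8] − [1,8] + [1,3].
The 15×6 boundary matrix has rank 6 and Smith normal form diag(1,1,1,1,1,1).

Now H_k = ker ∂_k / im ∂_{k+1}, so:

  H_0: rank C_0 − rank ∂_1 = 9 − 7 = 2, and the invariant factors of ∂_1 are all 1, so H_0 ≅ Z^2.
  H_1: rank ker ∂_1 − rank ∂_2 = (15 − 7) − 6 = 2, and the invariant factors of ∂_2 are all 1, so H_1 ≅ Z^2.
  H_2: rank ker ∂_2 − rank ∂_3 = (6 − 6) − 0 = 0, and there is no ∂_3, so H_2 ≅ 0.

H_0 ≅ Z^2,  H_1 ≅ Z^2,  H_2 = 0.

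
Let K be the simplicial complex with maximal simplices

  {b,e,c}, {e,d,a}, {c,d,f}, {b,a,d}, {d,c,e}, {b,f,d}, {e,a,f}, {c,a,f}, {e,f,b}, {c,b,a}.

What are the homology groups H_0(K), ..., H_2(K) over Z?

H_0 ≅ Z,  H_1 ≅ Z/2,  H_2 = 0.

Fix the vertex order a < b < c < d < e < f and write every simplex with vertices in increasing order. Then dim K = 2 and the simplices of K are:

  0-simplices (6): a, b, c, d, e, f
  1-simplices (15): ab, ac, ad, ae, af, bc, bd, be, bf, cd, ce, cf, de, df, ef
  2-simplices (10): abc, abd, acf, ade, aef, bce, bdf, bef, cde, cdf

giving chain groups C_0 ≅ Z^6, C_1 ≅ Z^15, C_2 ≅ Z^10.

The boundary map ∂_1: C_1 → C_0 is given by ∂[p,q] = [q] − [p]. For instance
  ∂ad = d − a.
The resulting 6×15 matrix has rank 5, and its Smith normal form has invariant factors (1,1,1,1,1).

Boundary ∂_2: C_2 → C_1 acts by ∂[p,q,r] = [q,r] − [p,r] + [p,q]. For instance
  ∂cdf = df − cf + cd,
  ∂bce = ce − be + bc.
This gives a 15×10 integer matrix of rank 10; reducing to Smith normal form yields diagonal entries (1,1,1,1,1,1,1,1,1,2).

Reading off H_k = ker ∂_k / im ∂_{k+1}:

  H_0: rank C_0 − rank ∂_1 = 6 − 5 = 1, and the invariant factors of ∂_1 are all 1, so H_0 ≅ Z.
  H_1: rank ker ∂_1 − rank ∂_2 = (15 − 5) − 10 = 0, and ∂_2 has invariant factor 2 > 1, so H_1 ≅ Z/2.
  H_2: rank ker ∂_2 − rank ∂_3 = (10 − 10) − 0 = 0, and there is no ∂_3, so H_2 ≅ 0.

(K is a triangulation of the real projective plane RP^2.)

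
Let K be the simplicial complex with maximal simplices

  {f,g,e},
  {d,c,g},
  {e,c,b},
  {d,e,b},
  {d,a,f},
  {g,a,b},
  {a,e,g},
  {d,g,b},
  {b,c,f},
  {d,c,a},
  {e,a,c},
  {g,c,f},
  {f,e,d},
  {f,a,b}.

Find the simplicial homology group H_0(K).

H_0 ≅ Z.

We work with the vertex ordering a < b < c < d < e < f < g. The simplices of K, each written with vertices in increasing order, are:

  0-simplices (7): a, b, c, d, e, f, g
  1-simplices (21): ab, ac, ad, ae, af, ag, bc, bd, be, bf, bg, cd, ce, cf, cg, de, df, dg, ef, eg, fg
  2-simplices (14): abf, abg, acd, ace, adf, aeg, bce, bcf, bde, bdg, cdg, cfg, def, efg

so the chain groups are C_0 ≅ Z^7, C_1 ≅ Z^21, C_2 ≅ Z^14.

∂_1: C_1 → C_0 maps an edge to its endpoints' difference, ∂[p,q] = q − p. For instance
  ∂af = f − a.
The 7×21 boundary matrix has rank 6 and Smith normal form diag(1,1,1,1,1,1).

Boundary ∂_2: C_2 → C_1 maps a triangle to the signed sum of its edges. For instance
  ∂aeg = eg − ag + ae,
  ∂bde = de − be + bd.
As a 21×14 matrix over Z this has rank 13, with invariant factors (1,1,1,1,1,1,1,1,1,1,1,1,1).

From H_k ≅ ker(∂_k) / im(∂_{k+1}) we obtain:

  H_0: rank C_0 − rank ∂_1 = 7 − 6 = 1, and the invariant factors of ∂_1 are all 1, so H_0 = Z.

(K is a triangulation of the torus T^2.)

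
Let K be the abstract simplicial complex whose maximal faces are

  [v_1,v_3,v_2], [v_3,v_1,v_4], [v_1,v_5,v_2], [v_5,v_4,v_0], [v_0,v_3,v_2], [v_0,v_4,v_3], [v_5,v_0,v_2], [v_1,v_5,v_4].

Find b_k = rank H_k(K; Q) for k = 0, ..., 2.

Fix the vertex order v_0 < v_1 < v_2 < v_3 < v_4 < v_5 and write every simplex with vertices in increasing order. Then dim K = 2 and the simplices of K are:

  0-simplices (6): [v_0], [v_1], [v_2], [v_3], [v_4], [v_5]
  1-simplices (12): [v_0,v_2], [v_0,v_3], [v_0,v_4], [v_0,v_5], [v_1,v_2], [v_1,v_3], [v_1,v_4], [v_1,v_5], [v_2,v_3], [v_2,v_5], [v_3,v_4], [v_4,v_5]
  2-simplices (8): [v_0,v_2,v_3], [v_0,v_2,v_5], [v_0,v_3,v_4], [v_0,v_4,v_5], [v_1,v_2,v_3], [v_1,v_2,v_5], [v_1,v_3,v_4], [v_1,v_4,v_5]

giving chain groups C_0 ≅ Z^6, C_1 ≅ Z^12, C_2 ≅ Z^8.

∂_1: C_1 → C_0 is given by ∂[p,q] = [q] − [p]. For instance
  ∂[v_0,v_3] = [v_3] − [v_0].
The resulting 6×12 matrix has rank 5, and its Smith normal form has invariant factors (1,1,1,1,1).

The boundary map ∂_2: C_2 → C_1 maps a triangle to the signed sum of its edges. For instance
  ∂[v_0,v_2,v_5] = [v_2,v_5] − [v_0,v_5] + [v_0,v_2],
  ∂[v_1,v_2,v_5] = [v_2,v_5] − [v_1,v_5] + [v_1,v_2].
As a 12×8 matrix over Z this has rank 7, with invariant factors (1,1,1,1,1,1,1).

Reading off H_k = ker ∂_k / im ∂_{k+1}:

  H_0: rank C_0 − rank ∂_1 = 6 − 5 = 1, and the invariant factors of ∂_1 are all 1, so H_0 ≅ Z.
  H_1: rank ker ∂_1 − rank ∂_2 = (12 − 5) − 7 = 0, and the invariant factors of ∂_2 are all 1, so H_1 ≅ 0.
  H_2: rank ker ∂_2 − rank ∂_3 = (8 − 7) − 0 = 1, and there is no ∂_3, so H_2 ≅ Z.

Hence the Betti numbers are b_0 = 1, b_1 = 0, b_2 = 1.

b_0 = 1, b_1 = 0, b_2 = 1.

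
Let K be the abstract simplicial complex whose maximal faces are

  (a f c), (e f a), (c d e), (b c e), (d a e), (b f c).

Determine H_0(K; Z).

H_0 = Z.

Fix the vertex order a < b < c < d < e < f and write every simplex with vertices in increasing order. Then dim K = 2 and the simplices of K are:

  0-simplices (6): a, b, c, d, e, f
  1-simplices (12): ac, ad, ae, af, bc, be, bf, cd, ce, cf, de, ef
  2-simplices (6): acf, ade, aef, bce, bcf, cde

giving chain groups C_0 ≅ Z^6, C_1 ≅ Z^12, C_2 ≅ Z^6.

∂_1: C_1 → C_0 sends each edge [p,q] (with p < q) to q − p. For instance
  ∂be = e − b.
As a 6×12 matrix over Z this has rank 5, with invariant factors (1,1,1,1,1).

The boundary map ∂_2: C_2 → C_1 sends each 2-simplex [p,q,r] to [q,r] − [p,r] + [p,q]. For instance
  ∂bce = ce − be + bc,
  ∂acf = cf − af + ac.
This gives a 12×6 integer matrix of rank 6; reducing to Smith normal form yields diagonal entries (1,1,1,1,1,1).

Now H_k = ker ∂_k / im ∂_{k+1}, so:

  H_0: rank C_0 − rank ∂_1 = 6 − 5 = 1, and the invariant factors of ∂_1 are all 1, so H_0 = Z.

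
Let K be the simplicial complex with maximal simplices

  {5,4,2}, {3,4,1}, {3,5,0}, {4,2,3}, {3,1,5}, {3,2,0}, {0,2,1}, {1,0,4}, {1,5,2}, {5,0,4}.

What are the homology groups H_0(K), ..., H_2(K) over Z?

H_0 ≅ Z,  H_1 ≅ Z/2,  H_2 = 0.

Take the total order 0 < 1 < 2 < 3 < 4 < 5 on the vertex set. Then K (dimension 2) consists of the simplices:

  0-simplices (6): [0], [1], [2], [3], [4], [5]
  1-simplices (15): [0,1], [0,2], [0,3], [0,4], [0,5], [1,2], [1,3], [1,4], [1,5], [2,3], [2,4], [2,5], [3,4], [3,5], [4,5]
  2-simplices (10): [0,1,2], [0,1,4], [0,2,3], [0,3,5], [0,4,5], [1,2,5], [1,3,4], [1,3,5], [2,3,4], [2,4,5]

giving chain groups C_0 ≅ Z^6, C_1 ≅ Z^15, C_2 ≅ Z^10.

Boundary ∂_1: C_1 → C_0 sends each edge [p,q] (with p < q) to q − p. For instance
  ∂[2,4] = [4] − [2].
This gives a 6×15 integer matrix of rank 5; reducing to Smith normal form yields diagonal entries (1,1,1,1,1).

∂_2: C_2 → C_1 acts by ∂[p,q,r] = [q,r] − [p,r] + [p,q]. For instance
  ∂[1,2,5] = [2,5] − [1,5] + [1,2],
  ∂[0,2,3] = [2,3] − [0,3] + [0,2].
The resulting 15×10 matrix has rank 10, and its Smith normal form has invariant factors (1,1,1,1,1,1,1,1,1,2).

Now H_k = ker ∂_k / im ∂_{k+1}, so:

  H_0: rank C_0 − rank ∂_1 = 6 − 5 = 1, and the invariant factors of ∂_1 are all 1, so H_0 ≅ Z.
  H_1: rank ker ∂_1 − rank ∂_2 = (15 − 5) − 10 = 0, and ∂_2 has invariant factor 2 > 1, so H_1 ≅ Z/2.
  H_2: rank ker ∂_2 − rank ∂_3 = (10 − 10) − 0 = 0, and there is no ∂_3, so H_2 ≅ 0.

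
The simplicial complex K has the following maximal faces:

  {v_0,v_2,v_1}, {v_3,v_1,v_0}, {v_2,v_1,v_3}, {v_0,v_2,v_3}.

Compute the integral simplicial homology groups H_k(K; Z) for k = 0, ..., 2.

Fix the vertex order v_0 < v_1 < v_2 < v_3 and write every simplex with vertices in increasing order. Then dim K = 2 and the simplices of K are:

  0-simplices (4): [v_0], [v_1], [v_2], [v_3]
  1-simplices (6): [v_0,v_1], [v_0,v_2], [v_0,v_3], [v_1,v_2], [v_1,v_3], [v_2,v_3]
  2-simplices (4): [v_0,v_1,v_2], [v_0,v_1,v_3], [v_0,v_2,v_3], [v_1,v_2,v_3]

Hence C_0 ≅ Z^4, C_1 ≅ Z^6, C_2 ≅ Z^4.

∂_1: C_1 → C_0 sends each edge [p,q] (with p < q) to q − p. For instance
  ∂[v_0,v_3] = [v_3] − [v_0].
As a 4×6 matrix over Z this has rank 3, with invariant factors (1,1,1).

The boundary map ∂_2: C_2 → C_1 acts by ∂[p,q,r] = [q,r] − [p,r] + [p,q]. For instance
  ∂[v_0,v_2,v_3] = [v_2,v_3] − [v_0,v_3] + [v_0,v_2],
  ∂[v_0,v_1,v_2] = [v_1,v_2] − [v_0,v_2] + [v_0,v_1].
This gives a 6×4 integer matrix of rank 3; reducing to Smith normal form yields diagonal entries (1,1,1).

Reading off H_k = ker ∂_k / im ∂_{k+1}:

  H_0: rank C_0 − rank ∂_1 = 4 − 3 = 1, and the invariant factors of ∂_1 are all 1, so H_0 ≅ Z.
  H_1: rank ker ∂_1 − rank ∂_2 = (6 − 3) − 3 = 0, and the invariant factors of ∂_2 are all 1, so H_1 ≅ 0.
  H_2: rank ker ∂_2 − rank ∂_3 = (4 − 3) − 0 = 1, and there is no ∂_3, so H_2 ≅ Z.

H_0 ≅ Z,  H_1 = 0,  H_2 ≅ Z.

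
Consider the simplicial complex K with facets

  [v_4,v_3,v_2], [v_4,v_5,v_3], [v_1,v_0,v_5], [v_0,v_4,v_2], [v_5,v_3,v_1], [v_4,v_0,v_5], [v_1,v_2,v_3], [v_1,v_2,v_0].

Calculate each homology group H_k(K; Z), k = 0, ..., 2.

Take the total order v_0 < v_1 < v_2 < v_3 < v_4 < v_5 on the vertex set. Then K (dimension 2) consists of the simplices:

  0-simplices (6): [v_0], [v_1], [v_2], [v_3], [v_4], [v_5]
  1-simplices (12): [v_0,v_1], [v_0,v_2], [v_0,v_4], [v_0,v_5], [v_1,v_2], [v_1,v_3], [v_1,v_5], [v_2,v_3], [v_2,v_4], [v_3,v_4], [v_3,v_5], [v_4,v_5]
  2-simplices (8): [v_0,v_1,v_2], [v_0,v_1,v_5], [v_0,v_2,v_4], [v_0,v_4,v_5], [v_1,v_2,v_3], [v_1,v_3,v_5], [v_2,v_3,v_4], [v_3,v_4,v_5]

Hence C_0 ≅ Z^6, C_1 ≅ Z^12, C_2 ≅ Z^8.

Boundary ∂_1: C_1 → C_0 is given by ∂[p,q] = [q] − [p]. For instance
  ∂[v_3,v_5] = [v_5] − [v_3].
This gives a 6×12 integer matrix of rank 5; reducing to Smith normal form yields diagonal entries (1,1,1,1,1).

Boundary ∂_2: C_2 → C_1 acts by ∂[p,q,r] = [q,r] − [p,r] + [p,q]. For instance
  ∂[v_0,v_1,v_5] = [v_1,v_5] − [v_0,v_5] + [v_0,v_1],
  ∂[v_3,v_4,v_5] = [v_4,v_5] − [v_3,v_5] + [v_3,v_4].
The resulting 12×8 matrix has rank 7, and its Smith normal form has invariant factors (1,1,1,1,1,1,1).

Computing H_k = (kernel of ∂_k) / (image of ∂_{k+1}):

  H_0: rank C_0 − rank ∂_1 = 6 − 5 = 1, and the invariant factors of ∂_1 are all 1, so H_0 ≅ Z.
  H_1: rank ker ∂_1 − rank ∂_2 = (12 − 5) − 7 = 0, and the invariant factors of ∂_2 are all 1, so H_1 ≅ 0.
  H_2: rank ker ∂_2 − rank ∂_3 = (8 − 7) − 0 = 1, and there is no ∂_3, so H_2 ≅ Z.

(K is a triangulation of the 2-sphere S^2.)

H_0 ≅ Z,  H_1 = 0,  H_2 ≅ Z.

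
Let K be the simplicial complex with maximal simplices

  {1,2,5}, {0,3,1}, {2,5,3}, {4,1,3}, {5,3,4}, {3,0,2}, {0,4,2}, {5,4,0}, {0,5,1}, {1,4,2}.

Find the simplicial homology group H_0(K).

Order the vertices as 0 < 1 < 2 < 3 < 4 < 5. Listing each simplex with vertices in this order, K has dimension 2 with simplices:

  0-simplices (6): [0], [1], [2], [3], [4], [5]
  1-simplices (15): [0,1], [0,2], [0,3], [0,4], [0,5], [1,2], [1,3], [1,4], [1,5], [2,3], [2,4], [2,5], [3,4], [3,5], [4,5]
  2-simplices (10): [0,1,3], [0,1,5], [0,2,3], [0,2,4], [0,4,5], [1,2,4], [1,2,5], [1,3,4], [2,3,5], [3,4,5]

giving chain groups C_0 ≅ Z^6, C_1 ≅ Z^15, C_2 ≅ Z^10.

∂_1: C_1 → C_0 sends each edge [p,q] (with p < q) to q − p.
The resulting 6×15 matrix has rank 5, and its Smith normal form has invariant factors (1,1,1,1,1).

The boundary map ∂_2: C_2 → C_1 acts by ∂[p,q,r] = [q,r] − [p,r] + [p,q]. For instance
  ∂[0,2,4] = [2,4] − [0,4] + [0,2],
  ∂[0,1,5] = [1,5] − [0,5] + [0,1].
The resulting 15×10 matrix has rank 10, and its Smith normal form has invariant factors (1,1,1,1,1,1,1,1,1,2).

Computing H_k = (kernel of ∂_k) / (image of ∂_{k+1}):

  H_0: rank C_0 − rank ∂_1 = 6 − 5 = 1, and the invariant factors of ∂_1 are all 1, so H_0 ≅ Z.

(K is a triangulation of the real projective plane RP^2.)

H_0 ≅ Z.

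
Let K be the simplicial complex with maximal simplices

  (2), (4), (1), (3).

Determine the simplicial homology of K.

H_0 = Z^4.

K has 4 vertices.
rank ∂_0 = 0, rank ∂_1 = 0 ⇒ b_0 = 4 − 0 − 0 = 4. So H_0 ≅ Z^4.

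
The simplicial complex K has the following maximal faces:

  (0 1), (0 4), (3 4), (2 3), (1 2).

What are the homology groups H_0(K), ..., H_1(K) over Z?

H_0 = Z,  H_1 = Z.

Order the vertices as 0 < 1 < 2 < 3 < 4. Listing each simplex with vertices in this order, K has dimension 1 with simplices:

  0-simplices (5): [0], [1], [2], [3], [4]
  1-simplices (5): [0,1], [0,4], [1,2], [2,3], [3,4]

Hence C_0 ≅ Z^5, C_1 ≅ Z^5.

Boundary ∂_1: C_1 → C_0 sends each edge [p,q] (with p < q) to q − p. For instance
  ∂[1,2] = [2] − [1].
The 5×5 boundary matrix has rank 4 and Smith normal form diag(1,1,1,1).

Now H_k = ker ∂_k / im ∂_{k+1}, so:

  H_0: rank C_0 − rank ∂_1 = 5 − 4 = 1, and the invariant factors of ∂_1 are all 1, so H_0 = Z.
  H_1: rank ker ∂_1 − rank ∂_2 = (5 − 4) − 0 = 1, and there is no ∂_2, so H_1 = Z.

(K is a triangulation of the circle S^1.)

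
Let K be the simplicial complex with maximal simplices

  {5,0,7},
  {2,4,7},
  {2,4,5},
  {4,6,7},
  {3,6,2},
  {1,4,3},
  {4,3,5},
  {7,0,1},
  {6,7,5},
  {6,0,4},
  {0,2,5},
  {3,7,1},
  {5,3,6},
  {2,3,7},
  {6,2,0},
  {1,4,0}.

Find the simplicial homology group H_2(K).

Fix the vertex order 0 < 1 < 2 < 3 < 4 < 5 < 6 < 7 and write every simplex with vertices in increasing order. Then dim K = 2 and the simplices of K are:

  0-simplices (8): [0], [1], [2], [3], [4], [5], [6], [7]
  1-simplices (24): (24 of them)
  2-simplices (16): [0,1,4], [0,1,7], [0,2,5], [0,2,6], [0,4,6], [0,5,7], [1,3,4], [1,3,7], [2,3,6], [2,3,7], [2,4,5], [2,4,7], [3,4,5], [3,5,6], [4,6,7], [5,6,7]

giving chain groups C_0 ≅ Z^8, C_1 ≅ Z^24, C_2 ≅ Z^16.

Boundary ∂_1: C_1 → C_0 is given by ∂[p,q] = [q] − [p]. For instance
  ∂[5,7] = [7] − [5].
The 8×24 boundary matrix has rank 7 and Smith normal form diag(1,1,1,1,1,1,1).

Boundary ∂_2: C_2 → C_1 sends each 2-simplex [p,q,r] to [q,r] − [p,r] + [p,q]. For instance
  ∂[2,3,7] = [3,7] − [2,7] + [2,3],
  ∂[0,2,6] = [2,6] − [0,6] + [0,2].
This gives a 24×16 integer matrix of rank 15; reducing to Smith normal form yields diagonal entries (1,1,1,1,1,1,1,1,1,1,1,1,1,1,1).

Now H_k = ker ∂_k / im ∂_{k+1}, so:

  H_2: rank ker ∂_2 − rank ∂_3 = (16 − 15) − 0 = 1, and there is no ∂_3, so H_2 ≅ Z.

H_2 ≅ Z.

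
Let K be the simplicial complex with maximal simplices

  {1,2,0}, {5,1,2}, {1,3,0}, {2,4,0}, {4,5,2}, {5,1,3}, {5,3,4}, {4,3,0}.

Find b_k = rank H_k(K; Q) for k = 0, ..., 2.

K has 6 vertices, 12 edges, 8 triangles.
rank ∂_0 = 0, rank ∂_1 = 5 ⇒ b_0 = 6 − 0 − 5 = 1; all invariant factors of ∂_1 are 1 so no torsion. So H_0 = Z.
rank ∂_1 = 5, rank ∂_2 = 7 ⇒ b_1 = 12 − 5 − 7 = 0; all invariant factors of ∂_2 are 1 so no torsion. So H_1 = 0.
rank ∂_2 = 7, rank ∂_3 = 0 ⇒ b_2 = 8 − 7 − 0 = 1. So H_2 = Z.

b_0 = 1, b_1 = 0, b_2 = 1.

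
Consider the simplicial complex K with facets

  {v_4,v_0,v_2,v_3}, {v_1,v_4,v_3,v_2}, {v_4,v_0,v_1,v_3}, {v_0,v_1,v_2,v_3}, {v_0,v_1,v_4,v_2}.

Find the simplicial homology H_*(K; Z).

Take the total order v_0 < v_1 < v_2 < v_3 < v_4 on the vertex set. Then K (dimension 3) consists of the simplices:

  0-simplices (5): [v_0], [v_1], [v_2], [v_3], [v_4]
  1-simplices (10): [v_0,v_1], [v_0,v_2], [v_0,v_3], [v_0,v_4], [v_1,v_2], [v_1,v_3], [v_1,v_4], [v_2,v_3], [v_2,v_4], [v_3,v_4]
  2-simplices (10): [v_0,v_1,v_2], [v_0,v_1,v_3], [v_0,v_1,v_4], [v_0,v_2,v_3], [v_0,v_2,v_4], [v_0,v_3,v_4], [v_1,v_2,v_3], [v_1,v_2,v_4], [v_1,v_3,v_4], [v_2,v_3,v_4]
  3-simplices (5): [v_0,v_1,v_2,v_3], [v_0,v_1,v_2,v_4], [v_0,v_1,v_3,v_4], [v_0,v_2,v_3,v_4], [v_1,v_2,v_3,v_4]

giving chain groups C_0 ≅ Z^5, C_1 ≅ Z^10, C_2 ≅ Z^10, C_3 ≅ Z^5.

The boundary map ∂_1: C_1 → C_0 sends each edge [p,q] (with p < q) to q − p.
The resulting 5×10 matrix has rank 4, and its Smith normal form has invariant factors (1,1,1,1).

Boundary ∂_2: C_2 → C_1 acts by ∂[p,q,r] = [q,r] − [p,r] + [p,q]. For instance
  ∂[v_0,v_1,v_2] = [v_1,v_2] − [v_0,v_2] + [v_0,v_1],
  ∂[v_0,v_1,v_3] = [v_1,v_3] − [v_0,v_3] + [v_0,v_1].
The resulting 10×10 matrix has rank 6, and its Smith normal form has invariant factors (1,1,1,1,1,1).

Boundary ∂_3: C_3 → C_2 sends each 3-simplex σ to the alternating sum Σ_i (−1)^i (σ with its i-th vertex removed). For instance
  ∂[v_0,v_1,v_3,v_4] = [v_1,v_3,v_4] − [v_0,v_3,v_4] + [v_0,v_1,v_4] − [v_0,v_1,v_3],
  ∂[v_0,v_1,v_2,v_3] = [v_1,v_2,v_3] − [v_0,v_2,v_3] + [v_0,v_1,v_3] − [v_0,v_1,v_2].
The 10×5 boundary matrix has rank 4 and Smith normal form diag(1,1,1,1).

Computing H_k = (kernel of ∂_k) / (image of ∂_{k+1}):

  H_0: rank C_0 − rank ∂_1 = 5 − 4 = 1, and the invariant factors of ∂_1 are all 1, so H_0 ≅ Z.
  H_1: rank ker ∂_1 − rank ∂_2 = (10 − 4) − 6 = 0, and the invariant factors of ∂_2 are all 1, so H_1 ≅ 0.
  H_2: rank ker ∂_2 − rank ∂_3 = (10 − 6) − 4 = 0, and the invariant factors of ∂_3 are all 1, so H_2 ≅ 0.
  H_3: rank ker ∂_3 − rank ∂_4 = (5 − 4) − 0 = 1, and there is no ∂_4, so H_3 ≅ Z.

H_0 = Z,  H_1 = 0,  H_2 = 0,  H_3 = Z.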